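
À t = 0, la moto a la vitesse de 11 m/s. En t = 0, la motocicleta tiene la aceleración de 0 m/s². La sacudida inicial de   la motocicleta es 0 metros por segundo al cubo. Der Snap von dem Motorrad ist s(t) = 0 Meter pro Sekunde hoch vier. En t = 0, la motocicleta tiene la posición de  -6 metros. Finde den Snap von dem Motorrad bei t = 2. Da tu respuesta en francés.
En utilisant s(t) = 0 et en substituant t = 2, nous trouvons s = 0.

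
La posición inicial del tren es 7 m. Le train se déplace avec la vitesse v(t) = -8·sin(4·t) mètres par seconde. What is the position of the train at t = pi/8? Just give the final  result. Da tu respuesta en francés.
La réponse est 5.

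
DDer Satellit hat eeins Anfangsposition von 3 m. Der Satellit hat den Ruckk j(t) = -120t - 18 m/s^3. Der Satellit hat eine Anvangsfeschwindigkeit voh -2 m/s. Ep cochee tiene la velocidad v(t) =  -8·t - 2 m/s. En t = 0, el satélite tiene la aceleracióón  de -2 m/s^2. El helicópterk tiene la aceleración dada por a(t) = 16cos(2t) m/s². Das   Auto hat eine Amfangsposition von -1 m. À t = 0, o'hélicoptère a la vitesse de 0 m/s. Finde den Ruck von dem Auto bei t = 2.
Wir müssen unsere Gleichung für die Geschwindigkeit v(t) = -8·t - 2 2-mal ableiten. Durch Ableiten von der Geschwindigkeit erhalten wir die Beschleunigung: a(t) = -8. Die Ableitung von der Beschleunigung ergibt den Ruck: j(t) = 0. Mit j(t) = 0 und Einsetzen von t = 2, finden wir j = 0.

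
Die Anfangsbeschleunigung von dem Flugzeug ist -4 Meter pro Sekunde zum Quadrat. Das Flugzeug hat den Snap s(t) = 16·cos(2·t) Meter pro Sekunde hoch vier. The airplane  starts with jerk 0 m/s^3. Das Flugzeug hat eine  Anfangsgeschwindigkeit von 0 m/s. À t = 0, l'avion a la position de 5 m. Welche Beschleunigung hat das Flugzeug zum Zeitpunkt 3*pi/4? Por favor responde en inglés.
To solve this, we need to take 2 integrals of our snap equation s(t) = 16·cos(2·t). Finding the integral of s(t) and using j(0) = 0: j(t) = 8·sin(2·t). Integrating jerk and using the initial condition a(0) = -4, we get a(t) = -4·cos(2·t). Using a(t) = -4·cos(2·t) and substituting t = 3*pi/4, we find a = 0.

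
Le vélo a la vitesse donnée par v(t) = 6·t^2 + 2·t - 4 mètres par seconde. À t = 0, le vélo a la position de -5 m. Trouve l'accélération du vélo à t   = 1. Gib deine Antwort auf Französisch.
En partant de la vitesse v(t) = 6·t^2 + 2·t - 4, nous prenons 1 dérivée. En dérivant la vitesse, nous obtenons l'accélération: a(t) = 12·t + 2. Nous avons l'accélération a(t) = 12·t + 2. En substituant t = 1: a(1) = 14.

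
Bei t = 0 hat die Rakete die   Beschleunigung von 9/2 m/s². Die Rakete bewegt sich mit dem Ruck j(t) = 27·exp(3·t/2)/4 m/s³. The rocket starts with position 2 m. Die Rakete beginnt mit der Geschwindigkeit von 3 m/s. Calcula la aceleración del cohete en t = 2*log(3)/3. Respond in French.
Nous devons trouver la primitive de notre équation du jerk j(t) = 27·exp(3·t/2)/4 1 fois. La primitive du jerk est l'accélération. En utilisant a(0) = 9/2, nous obtenons a(t) = 9·exp(3·t/2)/2. Nous avons l'accélération a(t) = 9·exp(3·t/2)/2. En substituant t = 2*log(3)/3: a(2*log(3)/3) = 27/2.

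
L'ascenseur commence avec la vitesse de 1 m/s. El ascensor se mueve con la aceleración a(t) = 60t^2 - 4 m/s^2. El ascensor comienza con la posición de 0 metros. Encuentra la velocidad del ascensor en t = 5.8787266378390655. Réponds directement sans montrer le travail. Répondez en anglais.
v(5.8787266378390655) = 4040.79356149351.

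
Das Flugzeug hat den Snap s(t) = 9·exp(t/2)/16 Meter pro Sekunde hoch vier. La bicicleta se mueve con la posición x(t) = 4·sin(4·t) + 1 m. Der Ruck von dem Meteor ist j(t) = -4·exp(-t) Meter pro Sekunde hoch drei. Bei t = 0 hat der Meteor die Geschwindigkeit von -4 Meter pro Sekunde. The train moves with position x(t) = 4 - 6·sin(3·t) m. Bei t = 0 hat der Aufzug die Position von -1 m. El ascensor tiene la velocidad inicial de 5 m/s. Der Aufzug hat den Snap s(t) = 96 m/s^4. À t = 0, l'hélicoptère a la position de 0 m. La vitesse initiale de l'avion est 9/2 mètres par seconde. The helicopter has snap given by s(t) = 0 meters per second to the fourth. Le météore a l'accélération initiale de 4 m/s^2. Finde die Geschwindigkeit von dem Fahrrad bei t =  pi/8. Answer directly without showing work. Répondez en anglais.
At t = pi/8, v = 0.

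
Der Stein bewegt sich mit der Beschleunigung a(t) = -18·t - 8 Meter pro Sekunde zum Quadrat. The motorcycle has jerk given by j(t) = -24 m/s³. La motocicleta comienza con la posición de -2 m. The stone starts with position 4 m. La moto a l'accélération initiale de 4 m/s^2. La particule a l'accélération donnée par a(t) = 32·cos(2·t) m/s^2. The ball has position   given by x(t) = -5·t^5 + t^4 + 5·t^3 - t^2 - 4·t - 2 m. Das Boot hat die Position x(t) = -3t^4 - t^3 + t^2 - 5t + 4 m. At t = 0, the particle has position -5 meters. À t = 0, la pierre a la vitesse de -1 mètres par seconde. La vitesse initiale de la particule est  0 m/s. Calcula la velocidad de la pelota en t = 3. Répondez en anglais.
We must differentiate our position equation x(t) = -5·t^5 + t^4 + 5·t^3 - t^2 - 4·t - 2 1 time. Taking d/dt of x(t), we find v(t) = -25·t^4 + 4·t^3 + 15·t^2 - 2·t - 4. We have velocity v(t) = -25·t^4 + 4·t^3 + 15·t^2 - 2·t - 4. Substituting t = 3: v(3) = -1792.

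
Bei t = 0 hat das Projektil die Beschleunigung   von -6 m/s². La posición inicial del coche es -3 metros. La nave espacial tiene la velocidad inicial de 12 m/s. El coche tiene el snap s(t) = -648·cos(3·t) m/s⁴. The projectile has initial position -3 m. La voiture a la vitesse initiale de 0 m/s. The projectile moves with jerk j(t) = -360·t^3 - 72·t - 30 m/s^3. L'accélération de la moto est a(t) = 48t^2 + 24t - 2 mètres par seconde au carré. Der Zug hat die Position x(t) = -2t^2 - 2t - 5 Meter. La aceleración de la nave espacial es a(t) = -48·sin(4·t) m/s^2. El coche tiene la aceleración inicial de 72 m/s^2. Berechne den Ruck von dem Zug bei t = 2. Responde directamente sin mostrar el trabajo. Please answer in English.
j(2) = 0.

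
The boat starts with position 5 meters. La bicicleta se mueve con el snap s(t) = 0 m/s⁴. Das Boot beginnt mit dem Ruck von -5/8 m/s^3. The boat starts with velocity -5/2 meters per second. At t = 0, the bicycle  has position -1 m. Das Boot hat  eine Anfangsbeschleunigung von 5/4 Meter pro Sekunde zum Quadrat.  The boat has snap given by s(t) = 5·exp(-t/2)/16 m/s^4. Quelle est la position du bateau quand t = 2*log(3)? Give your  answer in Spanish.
Necesitamos integrar nuestra ecuación del snap s(t) = 5·exp(-t/2)/16 4 veces. La antiderivada del snap, con j(0) = -5/8, da la sacudida: j(t) = -5·exp(-t/2)/8. Integrando la sacudida y usando la condición inicial a(0) = 5/4, obtenemos a(t) = 5·exp(-t/2)/4. La antiderivada de la aceleración, con v(0) = -5/2, da la velocidad: v(t) = -5·exp(-t/2)/2. La integral de la velocidad, con x(0) = 5, da la posición: x(t) = 5·exp(-t/2). Tenemos la posición x(t) = 5·exp(-t/2). Sustituyendo t = 2*log(3): x(2*log(3)) = 5/3.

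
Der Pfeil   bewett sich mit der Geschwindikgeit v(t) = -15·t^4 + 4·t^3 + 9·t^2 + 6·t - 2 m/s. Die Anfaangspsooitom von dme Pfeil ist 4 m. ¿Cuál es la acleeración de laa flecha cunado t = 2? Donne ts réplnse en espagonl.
Partiendo de la velocidad v(t) = -15·t^4 + 4·t^3 + 9·t^2 + 6·t - 2, tomamos 1 derivada. La derivada de la velocidad da la aceleración: a(t) = -60·t^3 + 12·t^2 + 18·t + 6. Tenemos la aceleración a(t) = -60·t^3 + 12·t^2 + 18·t + 6. Sustituyendo t = 2: a(2) = -390.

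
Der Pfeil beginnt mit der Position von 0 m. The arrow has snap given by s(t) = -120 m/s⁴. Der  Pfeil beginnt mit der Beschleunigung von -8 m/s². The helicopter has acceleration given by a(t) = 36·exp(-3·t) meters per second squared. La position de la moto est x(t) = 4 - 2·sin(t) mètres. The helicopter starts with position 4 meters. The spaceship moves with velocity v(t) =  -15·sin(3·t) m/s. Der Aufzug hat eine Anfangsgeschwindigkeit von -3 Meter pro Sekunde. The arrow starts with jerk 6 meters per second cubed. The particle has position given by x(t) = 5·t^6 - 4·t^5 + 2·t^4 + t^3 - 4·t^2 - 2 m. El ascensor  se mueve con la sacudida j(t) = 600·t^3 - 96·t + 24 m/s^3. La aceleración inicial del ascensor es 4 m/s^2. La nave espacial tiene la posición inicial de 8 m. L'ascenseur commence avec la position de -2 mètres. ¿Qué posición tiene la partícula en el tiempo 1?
Tenemos la posición x(t) = 5·t^6 - 4·t^5 + 2·t^4 + t^3 - 4·t^2 - 2. Sustituyendo t = 1: x(1) = -2.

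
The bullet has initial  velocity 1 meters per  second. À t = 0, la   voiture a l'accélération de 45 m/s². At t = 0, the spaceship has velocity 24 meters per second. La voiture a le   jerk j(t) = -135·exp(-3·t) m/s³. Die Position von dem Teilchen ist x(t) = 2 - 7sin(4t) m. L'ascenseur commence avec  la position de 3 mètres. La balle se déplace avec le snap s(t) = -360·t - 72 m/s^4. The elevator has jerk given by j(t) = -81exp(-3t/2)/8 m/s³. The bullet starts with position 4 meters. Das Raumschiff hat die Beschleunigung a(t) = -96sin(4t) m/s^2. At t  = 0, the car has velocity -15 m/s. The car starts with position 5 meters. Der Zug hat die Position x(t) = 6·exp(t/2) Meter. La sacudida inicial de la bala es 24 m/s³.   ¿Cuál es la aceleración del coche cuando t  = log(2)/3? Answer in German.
Wir müssen die Stammfunktion unserer Gleichung für den Ruck j(t) = -135·exp(-3·t) 1-mal finden. Die Stammfunktion von dem Ruck, mit a(0) = 45, ergibt die Beschleunigung: a(t) = 45·exp(-3·t). Wir haben die Beschleunigung a(t) = 45·exp(-3·t). Durch Einsetzen von t = log(2)/3: a(log(2)/3) = 45/2.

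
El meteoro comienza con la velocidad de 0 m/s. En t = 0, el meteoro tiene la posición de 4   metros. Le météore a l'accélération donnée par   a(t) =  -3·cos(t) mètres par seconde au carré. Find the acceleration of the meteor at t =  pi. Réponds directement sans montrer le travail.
The answer is 3.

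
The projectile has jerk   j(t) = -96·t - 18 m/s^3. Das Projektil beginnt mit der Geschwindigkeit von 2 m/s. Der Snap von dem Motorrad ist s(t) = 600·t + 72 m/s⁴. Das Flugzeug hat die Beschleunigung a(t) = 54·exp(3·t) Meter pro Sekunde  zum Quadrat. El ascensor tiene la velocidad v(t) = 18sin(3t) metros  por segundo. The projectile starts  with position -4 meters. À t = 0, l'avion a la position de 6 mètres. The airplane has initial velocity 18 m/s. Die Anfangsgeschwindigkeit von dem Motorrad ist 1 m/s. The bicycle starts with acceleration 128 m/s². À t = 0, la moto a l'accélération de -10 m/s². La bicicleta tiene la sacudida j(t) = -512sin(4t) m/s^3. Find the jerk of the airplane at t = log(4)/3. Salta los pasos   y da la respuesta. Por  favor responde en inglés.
At t = log(4)/3, j = 648.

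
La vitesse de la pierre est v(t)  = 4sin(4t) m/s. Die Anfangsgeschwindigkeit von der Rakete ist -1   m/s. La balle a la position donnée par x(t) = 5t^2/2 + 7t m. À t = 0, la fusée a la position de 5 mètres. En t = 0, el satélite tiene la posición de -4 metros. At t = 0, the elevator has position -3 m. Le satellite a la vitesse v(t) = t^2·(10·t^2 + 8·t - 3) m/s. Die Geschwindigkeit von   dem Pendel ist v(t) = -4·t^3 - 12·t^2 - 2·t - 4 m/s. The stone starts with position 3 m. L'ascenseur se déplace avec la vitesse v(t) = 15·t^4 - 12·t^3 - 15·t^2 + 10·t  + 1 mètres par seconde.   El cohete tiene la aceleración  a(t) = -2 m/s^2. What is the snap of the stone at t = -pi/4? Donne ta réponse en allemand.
Ausgehend von der Geschwindigkeit v(t) = 4·sin(4·t), nehmen wir 3 Ableitungen. Durch Ableiten von der Geschwindigkeit erhalten wir die Beschleunigung: a(t) = 16·cos(4·t). Mit d/dt von a(t) finden wir j(t) = -64·sin(4·t). Die Ableitung von dem Ruck ergibt den Snap: s(t) = -256·cos(4·t). Mit s(t) = -256·cos(4·t) und Einsetzen von t = -pi/4, finden wir s = 256.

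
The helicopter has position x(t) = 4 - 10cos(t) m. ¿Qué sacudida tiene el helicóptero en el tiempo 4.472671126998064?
Partiendo de la posición x(t) = 4 - 10·cos(t), tomamos 3 derivadas. Derivando la posición, obtenemos la velocidad: v(t) = 10·sin(t). La derivada de la velocidad da la aceleración: a(t) = 10·cos(t). Tomando d/dt de a(t), encontramos j(t) = -10·sin(t). De la ecuación de la sacudida j(t) = -10·sin(t), sustituimos t = 4.472671126998064 para obtener j = 9.71405003179666.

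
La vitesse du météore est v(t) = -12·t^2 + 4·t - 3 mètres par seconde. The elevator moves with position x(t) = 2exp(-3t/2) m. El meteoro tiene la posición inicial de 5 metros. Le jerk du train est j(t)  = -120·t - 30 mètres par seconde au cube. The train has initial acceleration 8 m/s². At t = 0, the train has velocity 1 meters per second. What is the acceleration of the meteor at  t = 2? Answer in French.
En partant de la vitesse v(t) = -12·t^2 + 4·t - 3, nous prenons 1 dérivée. En dérivant la vitesse, nous obtenons l'accélération: a(t) = 4 - 24·t. En utilisant a(t) = 4 - 24·t et en substituant t = 2, nous trouvons a = -44.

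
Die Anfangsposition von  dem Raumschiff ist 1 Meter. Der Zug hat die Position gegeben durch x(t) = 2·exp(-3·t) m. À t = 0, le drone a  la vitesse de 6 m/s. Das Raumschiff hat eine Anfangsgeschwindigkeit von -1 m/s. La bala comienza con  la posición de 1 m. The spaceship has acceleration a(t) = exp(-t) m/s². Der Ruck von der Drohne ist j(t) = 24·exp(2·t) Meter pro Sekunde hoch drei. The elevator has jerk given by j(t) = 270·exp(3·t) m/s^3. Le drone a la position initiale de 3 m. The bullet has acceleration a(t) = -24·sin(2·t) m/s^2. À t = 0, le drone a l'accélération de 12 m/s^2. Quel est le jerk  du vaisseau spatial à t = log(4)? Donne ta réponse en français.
Pour résoudre ceci, nous devons prendre 1 dérivée de notre équation de l'accélération a(t) = exp(-t). La dérivée de l'accélération donne le jerk: j(t) = -exp(-t). En utilisant j(t) = -exp(-t) et en substituant t = log(4), nous trouvons j = -1/4.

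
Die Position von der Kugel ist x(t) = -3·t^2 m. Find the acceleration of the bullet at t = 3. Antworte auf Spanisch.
Para resolver esto, necesitamos tomar 2 derivadas de nuestra ecuación de la posición x(t) = -3·t^2. La derivada de la posición da la velocidad: v(t) = -6·t. La derivada de la velocidad da la aceleración: a(t) = -6. Tenemos la aceleración a(t) = -6. Sustituyendo t = 3: a(3) = -6.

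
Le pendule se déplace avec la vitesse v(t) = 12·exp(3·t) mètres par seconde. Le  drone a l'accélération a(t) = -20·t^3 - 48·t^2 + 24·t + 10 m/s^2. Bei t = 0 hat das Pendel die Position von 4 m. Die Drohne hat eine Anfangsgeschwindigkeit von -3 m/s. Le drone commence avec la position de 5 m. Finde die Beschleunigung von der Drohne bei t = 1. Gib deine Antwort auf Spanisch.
Usando a(t) = -20·t^3 - 48·t^2 + 24·t + 10 y sustituyendo t = 1, encontramos a = -34.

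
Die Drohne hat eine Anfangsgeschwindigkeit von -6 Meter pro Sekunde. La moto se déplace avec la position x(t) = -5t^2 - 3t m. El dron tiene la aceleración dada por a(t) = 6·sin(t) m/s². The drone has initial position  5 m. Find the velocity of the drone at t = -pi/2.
To find the answer, we compute 1 integral of a(t) = 6·sin(t). Integrating acceleration and using the initial condition v(0) = -6, we get v(t) = -6·cos(t). Using v(t) = -6·cos(t) and substituting t = -pi/2, we find v = 0.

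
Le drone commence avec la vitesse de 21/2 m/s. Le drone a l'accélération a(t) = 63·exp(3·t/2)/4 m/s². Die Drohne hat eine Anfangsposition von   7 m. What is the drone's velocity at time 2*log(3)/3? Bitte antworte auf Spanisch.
Partiendo de la aceleración a(t) = 63·exp(3·t/2)/4, tomamos 1 antiderivada. La integral de la aceleración, con v(0) = 21/2, da la velocidad: v(t) = 21·exp(3·t/2)/2. De la ecuación de la velocidad v(t) = 21·exp(3·t/2)/2, sustituimos t = 2*log(3)/3 para obtener v = 63/2.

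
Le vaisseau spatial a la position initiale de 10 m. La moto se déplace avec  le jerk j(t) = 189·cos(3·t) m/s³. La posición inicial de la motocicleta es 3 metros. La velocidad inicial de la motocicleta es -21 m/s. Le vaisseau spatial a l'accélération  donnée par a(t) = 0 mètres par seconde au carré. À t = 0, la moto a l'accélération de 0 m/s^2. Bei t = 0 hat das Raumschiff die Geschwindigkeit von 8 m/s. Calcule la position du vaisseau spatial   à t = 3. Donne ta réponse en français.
En partant de l'accélération a(t) = 0, nous prenons 2 intégrales. La primitive de l'accélération est la vitesse. En utilisant v(0) = 8, nous obtenons v(t) = 8. En intégrant la vitesse et en utilisant la condition initiale x(0) = 10, nous obtenons x(t) = 8·t + 10. Nous avons la position x(t) = 8·t + 10. En substituant t = 3: x(3) = 34.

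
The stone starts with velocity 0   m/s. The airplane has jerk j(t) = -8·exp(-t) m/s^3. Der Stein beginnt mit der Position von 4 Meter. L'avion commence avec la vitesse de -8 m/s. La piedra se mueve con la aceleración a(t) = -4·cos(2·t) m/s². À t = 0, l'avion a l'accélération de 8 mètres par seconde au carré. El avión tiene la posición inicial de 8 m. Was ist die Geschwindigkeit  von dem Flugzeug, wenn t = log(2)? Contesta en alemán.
Wir müssen die Stammfunktion unserer Gleichung für den Ruck j(t) = -8·exp(-t) 2-mal finden. Das Integral von dem Ruck, mit a(0) = 8, ergibt die Beschleunigung: a(t) = 8·exp(-t). Die Stammfunktion von der Beschleunigung ist die Geschwindigkeit. Mit v(0) = -8 erhalten wir v(t) = -8·exp(-t). Mit v(t) = -8·exp(-t) und Einsetzen von t = log(2), finden wir v = -4.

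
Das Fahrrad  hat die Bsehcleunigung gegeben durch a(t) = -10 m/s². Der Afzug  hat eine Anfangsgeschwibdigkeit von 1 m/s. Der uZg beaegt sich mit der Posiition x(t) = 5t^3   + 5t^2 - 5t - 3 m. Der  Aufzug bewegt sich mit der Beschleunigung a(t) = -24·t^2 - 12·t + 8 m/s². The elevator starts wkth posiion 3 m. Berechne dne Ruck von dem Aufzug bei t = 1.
Um dies zu lösen, müssen wir 1 Ableitung unserer Gleichung für die Beschleunigung a(t) = -24·t^2 - 12·t + 8 nehmen. Mit d/dt von a(t) finden wir j(t) = -48·t - 12. Aus der Gleichung für den Ruck j(t) = -48·t - 12, setzen wir t = 1 ein und erhalten j = -60.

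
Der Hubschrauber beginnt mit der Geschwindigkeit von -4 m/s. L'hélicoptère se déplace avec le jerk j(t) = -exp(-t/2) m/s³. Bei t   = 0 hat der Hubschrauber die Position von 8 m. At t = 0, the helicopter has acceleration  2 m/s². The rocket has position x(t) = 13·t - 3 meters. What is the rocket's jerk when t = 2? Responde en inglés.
Starting from position x(t) = 13·t - 3, we take 3 derivatives. Taking d/dt of x(t), we find v(t) = 13. Taking d/dt of v(t), we find a(t) = 0. The derivative of acceleration gives jerk: j(t) = 0. We have jerk j(t) = 0. Substituting t = 2: j(2) = 0.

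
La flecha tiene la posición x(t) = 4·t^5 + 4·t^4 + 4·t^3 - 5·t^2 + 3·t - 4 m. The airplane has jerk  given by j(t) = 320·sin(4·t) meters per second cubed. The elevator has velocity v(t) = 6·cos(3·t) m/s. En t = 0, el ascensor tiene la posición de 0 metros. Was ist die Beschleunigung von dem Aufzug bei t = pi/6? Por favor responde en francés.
Nous devons dériver notre équation de la vitesse v(t) = 6·cos(3·t) 1 fois. En prenant d/dt de v(t), nous trouvons a(t) = -18·sin(3·t). En utilisant a(t) = -18·sin(3·t) et en substituant t = pi/6, nous trouvons a = -18.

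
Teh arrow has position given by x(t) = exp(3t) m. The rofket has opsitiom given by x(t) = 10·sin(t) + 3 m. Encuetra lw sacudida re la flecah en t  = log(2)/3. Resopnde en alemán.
Ausgehend von der Position x(t) = exp(3·t), nehmen wir 3 Ableitungen. Durch Ableiten von der Position erhalten wir die Geschwindigkeit: v(t) = 3·exp(3·t). Durch Ableiten von der Geschwindigkeit erhalten wir die Beschleunigung: a(t) = 9·exp(3·t). Mit d/dt von a(t) finden wir j(t) = 27·exp(3·t). Wir haben den Ruck j(t) = 27·exp(3·t). Durch Einsetzen von t = log(2)/3: j(log(2)/3) = 54.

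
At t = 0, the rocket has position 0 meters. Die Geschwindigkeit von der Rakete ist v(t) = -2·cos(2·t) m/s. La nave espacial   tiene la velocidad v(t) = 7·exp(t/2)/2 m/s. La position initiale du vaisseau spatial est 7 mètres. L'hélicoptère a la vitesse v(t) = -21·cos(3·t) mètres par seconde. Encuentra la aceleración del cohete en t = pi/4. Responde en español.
Partiendo de la velocidad v(t) = -2·cos(2·t), tomamos 1 derivada. La derivada de la velocidad da la aceleración: a(t) = 4·sin(2·t). Tenemos la aceleración a(t) = 4·sin(2·t). Sustituyendo t = pi/4: a(pi/4) = 4.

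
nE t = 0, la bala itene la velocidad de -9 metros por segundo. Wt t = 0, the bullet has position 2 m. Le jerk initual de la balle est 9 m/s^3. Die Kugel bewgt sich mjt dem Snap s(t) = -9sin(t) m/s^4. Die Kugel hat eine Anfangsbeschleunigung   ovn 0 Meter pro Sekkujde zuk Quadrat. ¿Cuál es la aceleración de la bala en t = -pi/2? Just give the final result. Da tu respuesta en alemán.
Die Beschleunigung bei t = -pi/2 ist a = -9.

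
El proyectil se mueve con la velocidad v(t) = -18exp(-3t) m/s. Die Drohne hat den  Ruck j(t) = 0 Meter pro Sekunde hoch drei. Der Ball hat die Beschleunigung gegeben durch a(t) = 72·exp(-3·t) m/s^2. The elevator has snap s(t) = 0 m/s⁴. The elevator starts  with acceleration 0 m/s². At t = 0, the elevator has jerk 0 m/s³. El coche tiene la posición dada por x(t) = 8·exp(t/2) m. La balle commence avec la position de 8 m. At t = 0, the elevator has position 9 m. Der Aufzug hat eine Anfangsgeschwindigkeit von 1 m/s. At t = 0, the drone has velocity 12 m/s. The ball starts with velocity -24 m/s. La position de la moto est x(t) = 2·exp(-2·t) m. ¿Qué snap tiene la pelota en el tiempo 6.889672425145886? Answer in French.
En partant de l'accélération a(t) = 72·exp(-3·t), nous prenons 2 dérivées. La dérivée de l'accélération donne le jerk: j(t) = -216·exp(-3·t). En prenant d/dt de j(t), nous trouvons s(t) = 648·exp(-3·t). Nous avons le snap s(t) = 648·exp(-3·t). En substituant t = 6.889672425145886: s(6.889672425145886) = 6.84124047970224E-7.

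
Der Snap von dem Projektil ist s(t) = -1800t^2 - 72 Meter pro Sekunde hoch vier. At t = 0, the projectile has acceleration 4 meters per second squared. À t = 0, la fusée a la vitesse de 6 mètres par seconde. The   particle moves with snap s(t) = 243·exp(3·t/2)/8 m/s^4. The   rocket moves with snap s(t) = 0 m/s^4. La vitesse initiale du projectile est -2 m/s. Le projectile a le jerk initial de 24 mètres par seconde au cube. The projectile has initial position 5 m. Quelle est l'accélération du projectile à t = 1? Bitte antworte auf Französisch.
Nous devons intégrer notre équation du snap s(t) = -1800·t^2 - 72 2 fois. En intégrant le snap et en utilisant la condition initiale j(0) = 24, nous obtenons j(t) = -600·t^3 - 72·t + 24. En intégrant le jerk et en utilisant la condition initiale a(0) = 4, nous obtenons a(t) = -150·t^4 - 36·t^2 + 24·t + 4. De l'équation de l'accélération a(t) = -150·t^4 - 36·t^2 + 24·t + 4, nous substituons t = 1 pour obtenir a = -158.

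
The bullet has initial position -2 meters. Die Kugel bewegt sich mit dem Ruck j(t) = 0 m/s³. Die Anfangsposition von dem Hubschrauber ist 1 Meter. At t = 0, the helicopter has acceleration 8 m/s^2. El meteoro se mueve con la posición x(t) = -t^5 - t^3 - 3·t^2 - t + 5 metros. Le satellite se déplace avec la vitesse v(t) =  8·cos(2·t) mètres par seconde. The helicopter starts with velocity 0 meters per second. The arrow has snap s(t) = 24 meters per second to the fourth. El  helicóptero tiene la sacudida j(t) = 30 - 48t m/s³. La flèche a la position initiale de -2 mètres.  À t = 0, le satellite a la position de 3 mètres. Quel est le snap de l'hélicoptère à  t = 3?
Nous devons dériver notre équation du jerk j(t) = 30 - 48·t 1 fois. En prenant d/dt de j(t), nous trouvons s(t) = -48. En utilisant s(t) = -48 et en substituant t = 3, nous trouvons s = -48.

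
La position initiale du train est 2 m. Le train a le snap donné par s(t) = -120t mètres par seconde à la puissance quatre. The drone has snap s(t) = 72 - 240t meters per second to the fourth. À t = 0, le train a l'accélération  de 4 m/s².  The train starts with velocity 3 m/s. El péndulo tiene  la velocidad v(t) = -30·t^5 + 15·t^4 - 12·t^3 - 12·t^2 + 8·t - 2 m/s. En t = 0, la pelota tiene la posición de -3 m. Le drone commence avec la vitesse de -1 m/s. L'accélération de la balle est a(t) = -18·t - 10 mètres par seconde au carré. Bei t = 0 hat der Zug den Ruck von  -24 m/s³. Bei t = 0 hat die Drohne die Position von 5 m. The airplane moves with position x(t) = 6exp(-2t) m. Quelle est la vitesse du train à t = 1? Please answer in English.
We must find the integral of our snap equation s(t) = -120·t 3 times. Integrating snap and using the initial condition j(0) = -24, we get j(t) = -60·t^2 - 24. Finding the integral of j(t) and using a(0) = 4: a(t) = -20·t^3 - 24·t + 4. Finding the antiderivative of a(t) and using v(0) = 3: v(t) = -5·t^4 - 12·t^2 + 4·t + 3. Using v(t) = -5·t^4 - 12·t^2 + 4·t + 3 and substituting t = 1, we find v = -10.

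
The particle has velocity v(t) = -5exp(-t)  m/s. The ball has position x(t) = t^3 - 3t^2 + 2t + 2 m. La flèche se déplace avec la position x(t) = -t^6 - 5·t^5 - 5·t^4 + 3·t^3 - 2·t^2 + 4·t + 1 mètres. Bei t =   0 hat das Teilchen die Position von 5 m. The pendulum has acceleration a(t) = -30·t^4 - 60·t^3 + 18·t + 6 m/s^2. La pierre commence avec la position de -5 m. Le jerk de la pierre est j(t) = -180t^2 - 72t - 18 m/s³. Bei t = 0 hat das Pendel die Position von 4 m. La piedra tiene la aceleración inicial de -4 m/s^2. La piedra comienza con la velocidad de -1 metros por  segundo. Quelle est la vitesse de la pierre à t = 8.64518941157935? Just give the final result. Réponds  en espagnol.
La respuesta es -92251.3036955727.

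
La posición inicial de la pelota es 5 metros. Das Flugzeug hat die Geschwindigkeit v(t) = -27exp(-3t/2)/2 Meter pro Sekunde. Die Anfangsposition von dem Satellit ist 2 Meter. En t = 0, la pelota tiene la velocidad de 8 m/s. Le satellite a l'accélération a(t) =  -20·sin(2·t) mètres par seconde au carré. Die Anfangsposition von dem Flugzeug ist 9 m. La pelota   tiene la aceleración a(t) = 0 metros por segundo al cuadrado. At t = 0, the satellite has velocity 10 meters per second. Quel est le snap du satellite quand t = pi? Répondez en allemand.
Wir müssen unsere Gleichung für die Beschleunigung a(t) = -20·sin(2·t) 2-mal ableiten. Mit d/dt von a(t) finden wir j(t) = -40·cos(2·t). Die Ableitung von dem Ruck ergibt den Snap: s(t) = 80·sin(2·t). Wir haben den Snap s(t) = 80·sin(2·t). Durch Einsetzen von t = pi: s(pi) = 0.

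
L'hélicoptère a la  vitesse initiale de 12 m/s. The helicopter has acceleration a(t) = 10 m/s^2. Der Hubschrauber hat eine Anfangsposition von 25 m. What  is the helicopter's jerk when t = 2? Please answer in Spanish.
Partiendo de la aceleración a(t) = 10, tomamos 1 derivada. Tomando d/dt de a(t), encontramos j(t) = 0. Tenemos la sacudida j(t) = 0. Sustituyendo t = 2: j(2) = 0.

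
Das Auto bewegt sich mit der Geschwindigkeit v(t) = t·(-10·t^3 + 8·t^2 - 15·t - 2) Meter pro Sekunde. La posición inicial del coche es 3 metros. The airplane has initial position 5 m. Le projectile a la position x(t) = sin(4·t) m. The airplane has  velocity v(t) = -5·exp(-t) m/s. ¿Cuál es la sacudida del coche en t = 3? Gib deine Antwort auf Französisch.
Nous devons dériver notre équation de la vitesse v(t) = t·(-10·t^3 + 8·t^2 - 15·t - 2) 2 fois. En prenant d/dt de v(t), nous trouvons a(t) = -10·t^3 + 8·t^2 + t·(-30·t^2 + 16·t - 15) - 15·t - 2. En prenant d/dt de a(t), nous trouvons j(t) = -60·t^2 + t·(16 - 60·t) + 32·t - 30. De l'équation du jerk j(t) = -60·t^2 + t·(16 - 60·t) + 32·t - 30, nous substituons t = 3 pour obtenir j = -966.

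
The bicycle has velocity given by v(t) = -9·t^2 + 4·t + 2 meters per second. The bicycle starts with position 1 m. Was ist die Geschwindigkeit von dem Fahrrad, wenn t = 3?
Aus der Gleichung für die Geschwindigkeit v(t) = -9·t^2 + 4·t + 2, setzen wir t = 3 ein und erhalten v = -67.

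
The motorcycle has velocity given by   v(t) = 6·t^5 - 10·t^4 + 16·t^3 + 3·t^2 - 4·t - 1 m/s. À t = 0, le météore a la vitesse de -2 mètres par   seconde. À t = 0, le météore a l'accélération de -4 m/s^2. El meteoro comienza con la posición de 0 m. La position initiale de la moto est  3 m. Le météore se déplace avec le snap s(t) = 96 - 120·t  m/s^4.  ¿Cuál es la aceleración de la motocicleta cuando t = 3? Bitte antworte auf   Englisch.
To solve this, we need to take 1 derivative of our velocity equation v(t) = 6·t^5 - 10·t^4 + 16·t^3 + 3·t^2 - 4·t - 1. Taking d/dt of v(t), we find a(t) = 30·t^4 - 40·t^3 + 48·t^2 + 6·t - 4. Using a(t) = 30·t^4 - 40·t^3 + 48·t^2 + 6·t - 4 and substituting t = 3, we find a = 1796.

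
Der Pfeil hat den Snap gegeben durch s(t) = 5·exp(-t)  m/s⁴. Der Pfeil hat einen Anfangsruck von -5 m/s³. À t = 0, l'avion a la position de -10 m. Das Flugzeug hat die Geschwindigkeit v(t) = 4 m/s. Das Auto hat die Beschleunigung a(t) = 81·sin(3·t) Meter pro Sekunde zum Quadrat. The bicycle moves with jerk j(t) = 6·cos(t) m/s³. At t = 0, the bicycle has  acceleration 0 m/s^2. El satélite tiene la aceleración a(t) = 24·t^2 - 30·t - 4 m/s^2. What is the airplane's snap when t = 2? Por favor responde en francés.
Pour résoudre ceci, nous devons prendre 3 dérivées de notre équation de la vitesse v(t) = 4. En dérivant la vitesse, nous obtenons l'accélération: a(t) = 0. En prenant d/dt de a(t), nous trouvons j(t) = 0. En dérivant le jerk, nous obtenons le snap: s(t) = 0. De l'équation du snap s(t) = 0, nous substituons t = 2 pour obtenir s = 0.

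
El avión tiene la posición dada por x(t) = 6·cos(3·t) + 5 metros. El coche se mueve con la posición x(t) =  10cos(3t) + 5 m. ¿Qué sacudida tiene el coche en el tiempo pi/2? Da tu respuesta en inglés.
We must differentiate our position equation x(t) = 10·cos(3·t) + 5 3 times. Differentiating position, we get velocity: v(t) = -30·sin(3·t). The derivative of velocity gives acceleration: a(t) = -90·cos(3·t). The derivative of acceleration gives jerk: j(t) = 270·sin(3·t). From the given jerk equation j(t) = 270·sin(3·t), we substitute t = pi/2 to get j = -270.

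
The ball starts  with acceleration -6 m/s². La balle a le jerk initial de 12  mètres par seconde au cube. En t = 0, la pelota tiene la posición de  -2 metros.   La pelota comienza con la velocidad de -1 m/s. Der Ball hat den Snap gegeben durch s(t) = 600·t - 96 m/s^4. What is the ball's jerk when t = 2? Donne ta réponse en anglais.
Starting from snap s(t) = 600·t - 96, we take 1 antiderivative. Finding the antiderivative of s(t) and using j(0) = 12: j(t) = 300·t^2 - 96·t + 12. We have jerk j(t) = 300·t^2 - 96·t + 12. Substituting t = 2: j(2) = 1020.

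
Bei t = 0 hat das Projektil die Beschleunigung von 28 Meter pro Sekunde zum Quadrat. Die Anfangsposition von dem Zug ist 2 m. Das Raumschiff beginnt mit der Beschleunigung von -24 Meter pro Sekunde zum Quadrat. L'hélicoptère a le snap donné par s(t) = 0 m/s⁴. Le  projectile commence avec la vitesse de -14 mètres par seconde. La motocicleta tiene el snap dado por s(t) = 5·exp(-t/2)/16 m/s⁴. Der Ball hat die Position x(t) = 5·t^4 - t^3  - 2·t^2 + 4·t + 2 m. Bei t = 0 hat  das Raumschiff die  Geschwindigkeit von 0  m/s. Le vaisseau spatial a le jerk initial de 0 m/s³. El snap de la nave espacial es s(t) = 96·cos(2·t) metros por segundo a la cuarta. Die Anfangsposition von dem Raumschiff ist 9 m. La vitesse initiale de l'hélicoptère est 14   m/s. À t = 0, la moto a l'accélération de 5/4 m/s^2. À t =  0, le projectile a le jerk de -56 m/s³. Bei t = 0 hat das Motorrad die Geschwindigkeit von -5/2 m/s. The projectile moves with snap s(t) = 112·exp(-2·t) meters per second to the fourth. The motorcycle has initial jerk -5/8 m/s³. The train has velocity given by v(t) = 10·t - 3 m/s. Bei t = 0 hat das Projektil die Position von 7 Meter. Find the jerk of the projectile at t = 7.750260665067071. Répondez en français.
Nous devons trouver la primitive de notre équation du snap s(t) = 112·exp(-2·t) 1 fois. L'intégrale du snap est le jerk. En utilisant j(0) = -56, nous obtenons j(t) = -56·exp(-2·t). En utilisant j(t) = -56·exp(-2·t) et en substituant t = 7.750260665067071, nous trouvons j = -0.0000103847763223573.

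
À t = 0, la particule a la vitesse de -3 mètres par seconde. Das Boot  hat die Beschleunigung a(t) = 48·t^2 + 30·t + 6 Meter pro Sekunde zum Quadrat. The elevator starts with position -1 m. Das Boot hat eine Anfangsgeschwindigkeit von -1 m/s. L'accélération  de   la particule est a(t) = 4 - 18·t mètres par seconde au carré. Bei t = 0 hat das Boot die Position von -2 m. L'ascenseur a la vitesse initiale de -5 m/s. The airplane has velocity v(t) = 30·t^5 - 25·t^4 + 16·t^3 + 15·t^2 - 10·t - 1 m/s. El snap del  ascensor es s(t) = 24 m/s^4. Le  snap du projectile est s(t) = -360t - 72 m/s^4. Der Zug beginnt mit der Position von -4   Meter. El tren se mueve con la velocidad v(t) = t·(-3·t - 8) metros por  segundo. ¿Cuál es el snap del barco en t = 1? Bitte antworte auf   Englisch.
To solve this, we need to take 2 derivatives of our acceleration equation a(t) = 48·t^2 + 30·t + 6. Taking d/dt of a(t), we find j(t) = 96·t + 30. The derivative of jerk gives snap: s(t) = 96. We have snap s(t) = 96. Substituting t = 1: s(1) = 96.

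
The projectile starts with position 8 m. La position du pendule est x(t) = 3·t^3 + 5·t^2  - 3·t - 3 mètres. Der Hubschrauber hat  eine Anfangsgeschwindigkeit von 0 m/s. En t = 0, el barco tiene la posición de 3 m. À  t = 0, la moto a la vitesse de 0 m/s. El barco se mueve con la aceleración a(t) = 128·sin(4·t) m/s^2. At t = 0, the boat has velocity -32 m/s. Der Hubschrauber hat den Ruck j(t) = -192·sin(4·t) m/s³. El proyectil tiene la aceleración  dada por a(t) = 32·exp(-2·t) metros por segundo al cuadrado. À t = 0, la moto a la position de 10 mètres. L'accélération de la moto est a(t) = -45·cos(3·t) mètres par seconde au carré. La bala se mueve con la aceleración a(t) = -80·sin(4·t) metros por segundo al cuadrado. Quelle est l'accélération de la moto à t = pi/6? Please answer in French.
De l'équation de l'accélération a(t) = -45·cos(3·t), nous substituons t = pi/6 pour obtenir a = 0.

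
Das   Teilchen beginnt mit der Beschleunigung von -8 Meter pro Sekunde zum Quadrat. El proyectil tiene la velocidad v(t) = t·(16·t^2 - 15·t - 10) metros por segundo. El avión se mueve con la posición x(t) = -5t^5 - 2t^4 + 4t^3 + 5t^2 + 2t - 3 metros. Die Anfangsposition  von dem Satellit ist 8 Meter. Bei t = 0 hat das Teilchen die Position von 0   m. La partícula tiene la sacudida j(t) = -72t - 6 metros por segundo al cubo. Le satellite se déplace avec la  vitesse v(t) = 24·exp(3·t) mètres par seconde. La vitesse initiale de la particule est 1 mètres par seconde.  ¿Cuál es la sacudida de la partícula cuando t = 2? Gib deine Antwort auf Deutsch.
Aus der Gleichung für den Ruck j(t) = -72·t - 6, setzen wir t = 2 ein und erhalten j = -150.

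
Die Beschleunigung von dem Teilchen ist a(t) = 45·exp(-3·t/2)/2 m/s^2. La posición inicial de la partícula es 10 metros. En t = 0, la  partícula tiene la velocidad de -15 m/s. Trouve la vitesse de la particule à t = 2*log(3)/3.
Nous devons trouver l'intégrale de notre équation de l'accélération a(t) = 45·exp(-3·t/2)/2 1 fois. La primitive de l'accélération est la vitesse. En utilisant v(0) = -15, nous obtenons v(t) = -15·exp(-3·t/2). Nous avons la vitesse v(t) = -15·exp(-3·t/2). En substituant t = 2*log(3)/3: v(2*log(3)/3) = -5.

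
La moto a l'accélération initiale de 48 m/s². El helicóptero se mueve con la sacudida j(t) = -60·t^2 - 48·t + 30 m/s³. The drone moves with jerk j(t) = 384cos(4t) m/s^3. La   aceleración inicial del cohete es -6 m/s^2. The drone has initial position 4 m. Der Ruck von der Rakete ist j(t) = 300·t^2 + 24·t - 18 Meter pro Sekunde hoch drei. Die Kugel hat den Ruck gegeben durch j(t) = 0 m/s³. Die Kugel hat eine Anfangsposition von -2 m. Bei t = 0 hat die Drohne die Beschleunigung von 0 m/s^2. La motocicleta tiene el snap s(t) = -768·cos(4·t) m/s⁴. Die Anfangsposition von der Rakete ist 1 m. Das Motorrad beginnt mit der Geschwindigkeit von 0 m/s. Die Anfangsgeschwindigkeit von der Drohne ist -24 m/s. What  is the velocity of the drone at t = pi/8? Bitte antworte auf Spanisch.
Partiendo de la sacudida j(t) = 384·cos(4·t), tomamos 2 antiderivadas. Tomando ∫j(t)dt y aplicando a(0) = 0, encontramos a(t) = 96·sin(4·t). Tomando ∫a(t)dt y aplicando v(0) = -24, encontramos v(t) = -24·cos(4·t). Usando v(t) = -24·cos(4·t) y sustituyendo t = pi/8, encontramos v = 0.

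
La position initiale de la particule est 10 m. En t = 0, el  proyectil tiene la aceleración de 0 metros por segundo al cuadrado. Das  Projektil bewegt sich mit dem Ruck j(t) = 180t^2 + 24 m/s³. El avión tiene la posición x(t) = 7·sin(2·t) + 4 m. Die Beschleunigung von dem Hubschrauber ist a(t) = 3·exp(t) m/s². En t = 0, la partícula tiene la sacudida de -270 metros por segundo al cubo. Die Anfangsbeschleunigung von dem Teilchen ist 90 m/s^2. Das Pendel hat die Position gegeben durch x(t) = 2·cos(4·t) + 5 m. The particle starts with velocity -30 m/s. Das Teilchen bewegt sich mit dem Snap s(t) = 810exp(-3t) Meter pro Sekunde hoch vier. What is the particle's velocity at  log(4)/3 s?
Starting from snap s(t) = 810·exp(-3·t), we take 3 antiderivatives. The antiderivative of snap is jerk. Using j(0) = -270, we get j(t) = -270·exp(-3·t). The integral of jerk is acceleration. Using a(0) = 90, we get a(t) = 90·exp(-3·t). Integrating acceleration and using the initial condition v(0) = -30, we get v(t) = -30·exp(-3·t). Using v(t) = -30·exp(-3·t) and substituting t = log(4)/3, we find v = -15/2.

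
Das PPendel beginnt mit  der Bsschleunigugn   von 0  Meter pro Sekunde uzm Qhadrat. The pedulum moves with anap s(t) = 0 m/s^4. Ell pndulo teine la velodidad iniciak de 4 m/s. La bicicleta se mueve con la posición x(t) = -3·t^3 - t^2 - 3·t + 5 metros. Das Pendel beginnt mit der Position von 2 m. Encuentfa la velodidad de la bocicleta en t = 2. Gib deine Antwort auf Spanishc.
Para resolver esto, necesitamos tomar 1 derivada de nuestra ecuación de la posición x(t) = -3·t^3 - t^2 - 3·t + 5. Derivando la posición, obtenemos la velocidad: v(t) = -9·t^2 - 2·t - 3. Tenemos la velocidad v(t) = -9·t^2 - 2·t - 3. Sustituyendo t = 2: v(2) = -43.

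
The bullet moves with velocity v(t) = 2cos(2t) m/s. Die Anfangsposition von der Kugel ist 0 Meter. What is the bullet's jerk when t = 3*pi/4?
To solve this, we need to take 2 derivatives of our velocity equation v(t) = 2·cos(2·t). Differentiating velocity, we get acceleration: a(t) = -4·sin(2·t). The derivative of acceleration gives jerk: j(t) = -8·cos(2·t). From the given jerk equation j(t) = -8·cos(2·t), we substitute t = 3*pi/4 to get j = 0.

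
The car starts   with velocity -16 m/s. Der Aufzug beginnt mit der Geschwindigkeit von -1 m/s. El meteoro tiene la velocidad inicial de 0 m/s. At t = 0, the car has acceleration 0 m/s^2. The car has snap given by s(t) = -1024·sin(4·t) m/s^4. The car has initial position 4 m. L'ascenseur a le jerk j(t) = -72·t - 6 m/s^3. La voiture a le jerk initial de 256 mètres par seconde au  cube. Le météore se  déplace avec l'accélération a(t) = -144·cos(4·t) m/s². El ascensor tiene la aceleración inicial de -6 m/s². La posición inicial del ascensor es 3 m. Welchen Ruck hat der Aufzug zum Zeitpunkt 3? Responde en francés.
Nous avons le jerk j(t) = -72·t - 6. En substituant t = 3: j(3) = -222.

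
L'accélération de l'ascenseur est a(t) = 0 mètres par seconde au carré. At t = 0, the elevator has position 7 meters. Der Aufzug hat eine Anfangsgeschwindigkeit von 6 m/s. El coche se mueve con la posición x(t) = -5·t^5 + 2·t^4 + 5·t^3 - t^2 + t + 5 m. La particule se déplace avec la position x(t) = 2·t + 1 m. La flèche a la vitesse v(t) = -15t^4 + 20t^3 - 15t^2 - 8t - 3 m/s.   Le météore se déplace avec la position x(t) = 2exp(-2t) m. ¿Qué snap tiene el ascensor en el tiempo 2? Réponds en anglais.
Starting from acceleration a(t) = 0, we take 2 derivatives. Taking d/dt of a(t), we find j(t) = 0. Differentiating jerk, we get snap: s(t) = 0. Using s(t) = 0 and substituting t = 2, we find s = 0.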